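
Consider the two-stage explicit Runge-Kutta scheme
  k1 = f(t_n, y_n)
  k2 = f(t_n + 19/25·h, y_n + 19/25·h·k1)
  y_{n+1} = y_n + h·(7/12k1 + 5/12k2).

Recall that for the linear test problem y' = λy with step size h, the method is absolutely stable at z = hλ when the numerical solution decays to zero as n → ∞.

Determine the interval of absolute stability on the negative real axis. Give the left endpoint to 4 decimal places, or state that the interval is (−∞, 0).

(-3.1579, 0).

With y'=λy (z=hλ):
  k1=λy_n ⇒ h·k1=z·y_n;  k2=λ(1+19/25z)y_n ⇒ h·k2=z(1+19/25z)y_n
  y_{n+1}/y_n = 1 + 7/12z + 5/12z(1+19/25z) = 1 + z + 19/60z²
  ⇒ R(z) = 1 + z + 19/60z².

Solve |R(x)|<1 on ℝ⁻.
x=-1.76: |R|=0.2209
R=1: x+19/60x²=0 ⇒ x=−60/19=-3.1579; min R=1−1/(4·19/60)=0.2105>−1
Confirm numerically:
  x=-3.076: |R|=0.92023 <1
  x=-2.759: |R|=0.65149 <1
  x=-2.672: |R|=0.58887 <1
  x=-3.709: |R|=1.64728 >1
  x=-3.682: |R|=1.61109 >1
  x=-3.221: |R|=1.06437 >1
Stable set (-3.1579, 0).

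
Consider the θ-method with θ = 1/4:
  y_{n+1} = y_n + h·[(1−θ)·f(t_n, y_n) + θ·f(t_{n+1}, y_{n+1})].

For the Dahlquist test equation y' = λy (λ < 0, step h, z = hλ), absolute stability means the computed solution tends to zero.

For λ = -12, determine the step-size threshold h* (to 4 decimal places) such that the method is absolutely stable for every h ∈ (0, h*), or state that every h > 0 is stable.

Test eqn y'=λy, z=hλ:
  y_{n+1} = y_n + z·[3/4·y_n + 1/4·y_{n+1}] ⇒ (1 − 1/4z)y_{n+1} = (1 + 3/4z)y_n
  R(z) = (1 + 3/4z)/(1 − 1/4z).

Find x<0 with |R(x)|<1.
x=-0.53: |R|=0.5320
R=−1: 1+3/4x = −1+1/4x ⇒ -1/2x=2 ⇒ x=2/(-1/2)=-4.0000
Confirm numerically:
  x=-3.475: |R|=0.85953 <1
  x=-2.315: |R|=0.46635 <1
  x=-2.216: |R|=0.42600 <1
  x=-4.226: |R|=1.05495 >1
  x=-4.134: |R|=1.03295 >1
Interval (-4.0000, 0).

(-4.0000,0); λ=-12 ⇒ h* = (4)/12 = 0.3333.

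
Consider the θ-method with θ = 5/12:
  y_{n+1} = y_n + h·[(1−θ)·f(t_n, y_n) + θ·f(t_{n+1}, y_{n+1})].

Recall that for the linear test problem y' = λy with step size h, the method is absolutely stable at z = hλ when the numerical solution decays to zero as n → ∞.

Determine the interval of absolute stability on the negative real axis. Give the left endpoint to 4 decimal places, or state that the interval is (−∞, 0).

On y'=λy, z=hλ:
  y_{n+1} = y_n + z·[7/12·y_n + 5/12·y_{n+1}] ⇒ (1 − 5/12z)y_{n+1} = (1 + 7/12z)y_n
  ⇒ R(z) = (1 + 7/12z)/(1 − 5/12z).

Solve |R(x)|<1 on ℝ⁻.
x=-0.86: |R|=0.3669
R=−1: 1+7/12x = −1+5/12x ⇒ -1/6x=2 ⇒ x=2/(-1/6)=-12.0000
Confirm numerically:
  x=-9.169: |R|=0.90212 <1
  x=-8.547: |R|=0.87383 <1
  x=-7.388: |R|=0.81152 <1
  x=-12.563: |R|=1.01505 >1
  x=-12.362: |R|=1.00981 >1
Interval (-12.0000, 0).

(-12.0000, 0).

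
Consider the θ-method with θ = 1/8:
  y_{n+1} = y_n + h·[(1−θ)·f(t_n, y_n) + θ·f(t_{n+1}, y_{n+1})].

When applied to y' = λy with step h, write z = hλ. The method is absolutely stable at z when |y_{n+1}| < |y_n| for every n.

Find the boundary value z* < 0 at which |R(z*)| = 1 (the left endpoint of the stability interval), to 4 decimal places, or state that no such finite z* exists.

left endpoint -2.6667.

With y'=λy (z=hλ):
  y_{n+1} = y_n + z·[7/8·y_n + 1/8·y_{n+1}] ⇒ (1 − 1/8z)y_{n+1} = (1 + 7/8z)y_n
  ⇒ R(z) = (1 + 7/8z)/(1 − 1/8z).

Solve |R(x)|<1 on ℝ⁻.
x=-1: |R|=0.1111
R=−1: 1+7/8x = −1+1/8x ⇒ -3/4x=2 ⇒ x=2/(-3/4)=-2.6667
Confirm numerically:
  x=-2.443: |R|=0.87149 <1
  x=-1.246: |R|=0.07809 <1
  x=-1.090: |R|=0.04070 <1
  x=-1.077: |R|=0.05079 <1
  x=-3.051: |R|=1.20867 >1
  x=-2.990: |R|=1.17652 >1
  x=-2.928: |R|=1.14348 >1
Interval (-2.6667, 0).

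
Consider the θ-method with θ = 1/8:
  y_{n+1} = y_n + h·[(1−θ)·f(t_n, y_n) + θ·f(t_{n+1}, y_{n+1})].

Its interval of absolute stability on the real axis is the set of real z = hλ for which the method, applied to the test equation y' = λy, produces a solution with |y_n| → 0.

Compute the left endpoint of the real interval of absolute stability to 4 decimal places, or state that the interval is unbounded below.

left endpoint -2.6667.

On y'=λy, z=hλ:
  y_{n+1} = y_n + z·[7/8·y_n + 1/8·y_{n+1}] ⇒ (1 − 1/8z)y_{n+1} = (1 + 7/8z)y_n
  Hence R(z) = (1 + 7/8z)/(1 − 1/8z).

Find x<0 with |R(x)|<1.
x=-0.54: |R|=0.4941
R=−1: 1+7/8x = −1+1/8x ⇒ -3/4x=2 ⇒ x=2/(-3/4)=-2.6667
Confirm numerically:
  x=-2.178: |R|=0.71193 <1
  x=-2.084: |R|=0.65331 <1
  x=-1.844: |R|=0.49858 <1
  x=-1.650: |R|=0.36788 <1
  x=-2.875: |R|=1.11494 >1
  x=-2.741: |R|=1.04152 >1
Interval (-2.6667, 0).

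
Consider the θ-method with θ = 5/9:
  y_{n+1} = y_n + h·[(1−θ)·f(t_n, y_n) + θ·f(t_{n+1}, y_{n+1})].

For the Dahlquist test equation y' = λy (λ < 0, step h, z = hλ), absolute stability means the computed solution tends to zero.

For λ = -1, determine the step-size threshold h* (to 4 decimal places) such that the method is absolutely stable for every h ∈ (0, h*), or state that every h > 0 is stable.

(−∞, 0) — no finite endpoint. Any h>0 works for λ=-1.

With y'=λy (z=hλ):
  y_{n+1} = y_n + z·[4/9·y_n + 5/9·y_{n+1}] ⇒ (1 − 5/9z)y_{n+1} = (1 + 4/9z)y_n
  so R(z) = (1 + 4/9z)/(1 − 5/9z).

Find x<0 with |R(x)|<1.
x=-0.53: |R|=0.5906
x=-2: |R|=0.0526
x=-10: |R|=0.5254
x=-100: |R|=0.7682
θ=5/9≥1/2 ⇒ |1+4/9x|<|1−5/9x| ∀x<0 ⇒ stable on all of ℝ⁻.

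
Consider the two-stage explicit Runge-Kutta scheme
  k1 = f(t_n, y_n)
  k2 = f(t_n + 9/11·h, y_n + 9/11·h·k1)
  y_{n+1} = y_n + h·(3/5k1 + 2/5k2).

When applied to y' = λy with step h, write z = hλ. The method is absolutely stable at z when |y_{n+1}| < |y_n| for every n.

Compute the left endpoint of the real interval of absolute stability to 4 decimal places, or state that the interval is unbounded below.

z* = -3.0556.

With y'=λy (z=hλ):
  k1=λy_n ⇒ h·k1=z·y_n;  k2=λ(1+9/11z)y_n ⇒ h·k2=z(1+9/11z)y_n
  y_{n+1}/y_n = 1 + 3/5z + 2/5z(1+9/11z) = 1 + z + 18/55z²
  Hence R(z) = 1 + z + 18/55z².

Need |R(x)|<1, x<0.
x=-1.09: |R|=0.2988
R=1: x+18/55x²=0 ⇒ x=−55/18=-3.0556; min R=1−1/(4·18/55)=0.2361>−1
Confirm numerically:
  x=-2.261: |R|=0.41206 <1
  x=-2.100: |R|=0.34327 <1
  x=-2.086: |R|=0.33809 <1
  x=-1.787: |R|=0.25810 <1
  x=-3.634: |R|=1.68795 >1
  x=-3.143: |R|=1.08995 >1
  x=-3.109: |R|=1.05438 >1
Stable set (-3.0556, 0).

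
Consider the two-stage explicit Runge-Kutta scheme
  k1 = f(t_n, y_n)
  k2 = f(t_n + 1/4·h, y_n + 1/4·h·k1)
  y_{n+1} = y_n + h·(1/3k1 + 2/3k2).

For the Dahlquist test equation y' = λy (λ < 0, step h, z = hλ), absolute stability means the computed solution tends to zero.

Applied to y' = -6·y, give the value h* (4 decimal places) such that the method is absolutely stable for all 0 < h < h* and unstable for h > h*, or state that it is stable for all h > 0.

(-6.0000,0); λ=-6 ⇒ h* = (6)/6 = 1.0000.

Set f=λy, z=hλ:
  k1=λy_n ⇒ h·k1=z·y_n;  k2=λ(1+1/4z)y_n ⇒ h·k2=z(1+1/4z)y_n
  y_{n+1}/y_n = 1 + 1/3z + 2/3z(1+1/4z) = 1 + z + 1/6z²
  Hence R(z) = 1 + z + 1/6z².

Find x<0 with |R(x)|<1.
x=-0.62: |R|=0.4441
R=1: x+1/6x²=0 ⇒ x=−6=-6.0000; min R=1−1/(4·1/6)=-0.5000>−1
Confirm numerically:
  x=-5.774: |R|=0.78251 <1
  x=-5.090: |R|=0.22802 <1
  x=-3.637: |R|=0.43237 <1
  x=-6.451: |R|=1.48490 >1
  x=-6.324: |R|=1.34150 >1
  x=-6.209: |R|=1.21628 >1
Interval (-6.0000, 0).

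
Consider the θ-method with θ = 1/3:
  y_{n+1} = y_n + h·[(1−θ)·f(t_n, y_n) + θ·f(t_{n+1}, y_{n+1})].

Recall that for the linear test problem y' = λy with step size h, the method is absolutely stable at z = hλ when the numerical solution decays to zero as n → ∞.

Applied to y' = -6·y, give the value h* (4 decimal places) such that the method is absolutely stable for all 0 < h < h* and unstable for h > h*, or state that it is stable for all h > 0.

(-6.0000,0); λ=-6 ⇒ h* = (6)/6 = 1.0000.

With y'=λy (z=hλ):
  y_{n+1} = y_n + z·[2/3·y_n + 1/3·y_{n+1}] ⇒ (1 − 1/3z)y_{n+1} = (1 + 2/3z)y_n
  so R(z) = (1 + 2/3z)/(1 − 1/3z).

Solve |R(x)|<1 on ℝ⁻.
x=-0.63: |R|=0.4793
R=−1: 1+2/3x = −1+1/3x ⇒ -1/3x=2 ⇒ x=2/(-1/3)=-6.0000
Confirm numerically:
  x=-4.243: |R|=0.75742 <1
  x=-3.533: |R|=0.62238 <1
  x=-2.459: |R|=0.35135 <1
  x=-6.450: |R|=1.04762 >1
  x=-6.396: |R|=1.04215 >1
  x=-6.228: |R|=1.02471 >1
Stable set (-6.0000, 0).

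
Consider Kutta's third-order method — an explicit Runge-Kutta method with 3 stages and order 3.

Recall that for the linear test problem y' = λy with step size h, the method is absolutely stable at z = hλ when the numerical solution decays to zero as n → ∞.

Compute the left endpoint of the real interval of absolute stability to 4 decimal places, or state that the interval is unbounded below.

With y'=λy (z=hλ):
  order 3, 3-stage ⇒ R(z)=1+z+z^2/2+z^3/6
  (e.g. R(-1.01)=0.32833, |R|=0.32833)

Need |R(x)|<1, x<0.
x=-1.01: |R|=0.3283
|R(-2.77)|=1.4759 |R(-2.73)|=1.3946 |R(-0.71)|=0.4824
Bisect:
  x_lo=-3.0106 |R|=2.0266  x_hi=-0.1614 |R|=0.8509
  mid=-1.58601 |R|=0.00679 →hi
  mid=-2.29830 |R|=0.68055 →hi
  mid=-2.65444 |R|=1.24864 →lo
  mid=-2.47637 |R|=0.94119 →hi
  mid=-2.56541 |R|=1.08871 →lo
  mid=-2.52089 |R|=1.01344 →lo
  mid=-2.49863 |R|=0.97694 →hi
  mid=-2.50976 |R|=0.99510 →hi
  mid=-2.51532 |R|=1.00424 →lo
  ...
  [-2.51289,-2.51272] ⇒ x*=-2.5127
So |R|<1 on (-2.5127, 0).

z* = -2.5127.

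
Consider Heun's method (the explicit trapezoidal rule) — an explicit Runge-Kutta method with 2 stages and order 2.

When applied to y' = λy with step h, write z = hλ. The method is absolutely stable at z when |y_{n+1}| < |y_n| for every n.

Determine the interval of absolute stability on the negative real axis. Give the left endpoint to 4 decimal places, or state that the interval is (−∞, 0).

z∈(-2.0000,0).

With y'=λy (z=hλ):
  order 2, 2-stage ⇒ R(z)=1+z+z^2/2
  (e.g. R(-1.63)=0.69845, |R|=0.69845)

Find x<0 with |R(x)|<1.
x=-1.63: |R|=0.6985
|R(-1.89)|=0.8960 |R(-1.38)|=0.5722 |R(-0.98)|=0.5002
Bisect:
  x_lo=-2.6114 |R|=1.7984  x_hi=-0.3413 |R|=0.7170
  mid=-1.47636 |R|=0.61346 →hi
  mid=-2.04389 |R|=1.04486 →lo
  mid=-1.76013 |R|=0.78890 →hi
  mid=-1.90201 |R|=0.90681 →hi
  mid=-1.97295 |R|=0.97332 →hi
  mid=-2.00842 |R|=1.00846 →lo
  mid=-1.99069 |R|=0.99073 →hi
  mid=-1.99956 |R|=0.99956 →hi
  mid=-2.00399 |R|=1.00400 →lo
  ...
  [-2.00011,-1.99997] ⇒ x*=-2.0000
Interval (-2.0000, 0).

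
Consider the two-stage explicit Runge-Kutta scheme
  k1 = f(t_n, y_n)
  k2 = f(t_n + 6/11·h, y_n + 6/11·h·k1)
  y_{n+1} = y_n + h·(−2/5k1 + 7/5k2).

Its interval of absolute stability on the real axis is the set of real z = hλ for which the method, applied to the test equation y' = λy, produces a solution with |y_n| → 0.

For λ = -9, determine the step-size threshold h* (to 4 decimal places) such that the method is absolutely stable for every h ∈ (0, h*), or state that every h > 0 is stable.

(-1.3095,0); λ=-9 ⇒ h* = (55/42)/9 = 0.1455.

Test eqn y'=λy, z=hλ:
  k1=λy_n ⇒ h·k1=z·y_n;  k2=λ(1+6/11z)y_n ⇒ h·k2=z(1+6/11z)y_n
  y_{n+1}/y_n = 1 − 2/5z + 7/5z(1+6/11z) = 1 + z + 42/55z²
  so R(z) = 1 + z + 42/55z².

Need |R(x)|<1, x<0.
x=-0.3: |R|=0.7687
R=1: x+42/55x²=0 ⇒ x=−55/42=-1.3095; min R=1−1/(4·42/55)=0.6726>−1
Confirm numerically:
  x=-1.158: |R|=0.86601 <1
  x=-0.939: |R|=0.73431 <1
  x=-0.842: |R|=0.69939 <1
  x=-1.519: |R|=1.24298 >1
  x=-1.393: |R|=1.08880 >1
Stable set (-1.3095, 0).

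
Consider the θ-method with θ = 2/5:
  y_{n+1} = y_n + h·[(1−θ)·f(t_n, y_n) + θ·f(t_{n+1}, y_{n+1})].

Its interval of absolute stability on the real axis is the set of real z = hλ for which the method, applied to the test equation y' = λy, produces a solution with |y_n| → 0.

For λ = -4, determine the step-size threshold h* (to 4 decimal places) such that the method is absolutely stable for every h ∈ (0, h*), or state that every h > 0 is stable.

(-10.0000,0); λ=-4 ⇒ h* = (10)/4 = 2.5000.

On y'=λy, z=hλ:
  y_{n+1} = y_n + z·[3/5·y_n + 2/5·y_{n+1}] ⇒ (1 − 2/5z)y_{n+1} = (1 + 3/5z)y_n
  ⇒ R(z) = (1 + 3/5z)/(1 − 2/5z).

Find x<0 with |R(x)|<1.
x=-0.42: |R|=0.6404
R=−1: 1+3/5x = −1+2/5x ⇒ -1/5x=2 ⇒ x=2/(-1/5)=-10.0000
Confirm numerically:
  x=-8.660: |R|=0.93996 <1
  x=-4.528: |R|=0.61070 <1
  x=-4.046: |R|=0.54522 <1
  x=-10.567: |R|=1.02170 >1
  x=-10.330: |R|=1.01286 >1
  x=-10.114: |R|=1.00452 >1
Stable set (-10.0000, 0).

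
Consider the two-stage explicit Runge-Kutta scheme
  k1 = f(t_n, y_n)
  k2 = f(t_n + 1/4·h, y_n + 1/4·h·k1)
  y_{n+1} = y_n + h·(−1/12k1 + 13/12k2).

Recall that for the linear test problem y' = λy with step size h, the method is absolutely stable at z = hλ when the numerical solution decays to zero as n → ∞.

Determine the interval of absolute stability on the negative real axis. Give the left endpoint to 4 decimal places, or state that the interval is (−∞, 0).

(-3.6923, 0).

Test eqn y'=λy, z=hλ:
  k1=λy_n ⇒ h·k1=z·y_n;  k2=λ(1+1/4z)y_n ⇒ h·k2=z(1+1/4z)y_n
  y_{n+1}/y_n = 1 − 1/12z + 13/12z(1+1/4z) = 1 + z + 13/48z²
  ⇒ R(z) = 1 + z + 13/48z².

Need |R(x)|<1, x<0.
x=-1.66: |R|=0.0863
R=1: x+13/48x²=0 ⇒ x=−48/13=-3.6923; min R=1−1/(4·13/48)=0.0769>−1
Confirm numerically:
  x=-2.633: |R|=0.24460 <1
  x=-2.247: |R|=0.12044 <1
  x=-2.115: |R|=0.09650 <1
  x=-3.850: |R|=1.16443 >1
  x=-3.765: |R|=1.07412 >1
  x=-3.758: |R|=1.06686 >1
Stable set (-3.6923, 0).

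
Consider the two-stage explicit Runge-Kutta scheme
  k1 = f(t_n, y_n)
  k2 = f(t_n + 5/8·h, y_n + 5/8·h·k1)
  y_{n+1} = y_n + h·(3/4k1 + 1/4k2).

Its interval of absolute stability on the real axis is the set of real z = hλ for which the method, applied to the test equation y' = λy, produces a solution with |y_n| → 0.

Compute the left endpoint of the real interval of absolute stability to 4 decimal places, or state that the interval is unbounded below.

z* = -6.4000.

Test eqn y'=λy, z=hλ:
  k1=λy_n ⇒ h·k1=z·y_n;  k2=λ(1+5/8z)y_n ⇒ h·k2=z(1+5/8z)y_n
  y_{n+1}/y_n = 1 + 3/4z + 1/4z(1+5/8z) = 1 + z + 5/32z²
  R(z) = 1 + z + 5/32z².

Find x<0 with |R(x)|<1.
x=-1.25: |R|=0.0059
R=1: x+5/32x²=0 ⇒ x=−32/5=-6.4000; min R=1−1/(4·5/32)=-0.6000>−1
Confirm numerically:
  x=-5.573: |R|=0.27986 <1
  x=-5.178: |R|=0.01133 <1
  x=-4.209: |R|=0.44092 <1
  x=-3.362: |R|=0.59590 <1
  x=-6.600: |R|=1.20625 >1
  x=-6.507: |R|=1.10879 >1
So |R|<1 on (-6.4000, 0).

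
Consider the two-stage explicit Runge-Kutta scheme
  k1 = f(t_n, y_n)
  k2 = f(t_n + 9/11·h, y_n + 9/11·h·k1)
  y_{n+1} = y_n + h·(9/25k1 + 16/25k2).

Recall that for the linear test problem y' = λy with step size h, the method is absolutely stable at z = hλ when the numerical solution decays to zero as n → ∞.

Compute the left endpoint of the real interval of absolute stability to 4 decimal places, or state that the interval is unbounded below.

Test eqn y'=λy, z=hλ:
  k1=λy_n ⇒ h·k1=z·y_n;  k2=λ(1+9/11z)y_n ⇒ h·k2=z(1+9/11z)y_n
  y_{n+1}/y_n = 1 + 9/25z + 16/25z(1+9/11z) = 1 + z + 144/275z²
  so R(z) = 1 + z + 144/275z².

Find x<0 with |R(x)|<1.
x=-0.8: |R|=0.5351
R=1: x+144/275x²=0 ⇒ x=−275/144=-1.9097; min R=1−1/(4·144/275)=0.5226>−1
Confirm numerically:
  x=-1.370: |R|=0.61281 <1
  x=-1.040: |R|=0.52637 <1
  x=-0.780: |R|=0.53858 <1
  x=-2.290: |R|=1.45600 >1
  x=-1.946: |R|=1.03697 >1
Stable set (-1.9097, 0).

left endpoint -1.9097.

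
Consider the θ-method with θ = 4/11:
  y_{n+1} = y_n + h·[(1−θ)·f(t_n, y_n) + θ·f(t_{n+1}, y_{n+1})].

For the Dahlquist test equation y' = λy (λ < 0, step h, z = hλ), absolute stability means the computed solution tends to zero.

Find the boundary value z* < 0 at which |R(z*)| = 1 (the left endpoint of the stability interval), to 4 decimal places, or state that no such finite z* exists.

z* = -7.3333.

With y'=λy (z=hλ):
  y_{n+1} = y_n + z·[7/11·y_n + 4/11·y_{n+1}] ⇒ (1 − 4/11z)y_{n+1} = (1 + 7/11z)y_n
  ⇒ R(z) = (1 + 7/11z)/(1 − 4/11z).

Need |R(x)|<1, x<0.
x=-1.65: |R|=0.0312
R=−1: 1+7/11x = −1+4/11x ⇒ -3/11x=2 ⇒ x=2/(-3/11)=-7.3333
Confirm numerically:
  x=-5.624: |R|=0.84691 <1
  x=-5.484: |R|=0.83155 <1
  x=-5.390: |R|=0.82095 <1
  x=-7.923: |R|=1.04144 >1
  x=-7.768: |R|=1.03099 >1
Interval (-7.3333, 0).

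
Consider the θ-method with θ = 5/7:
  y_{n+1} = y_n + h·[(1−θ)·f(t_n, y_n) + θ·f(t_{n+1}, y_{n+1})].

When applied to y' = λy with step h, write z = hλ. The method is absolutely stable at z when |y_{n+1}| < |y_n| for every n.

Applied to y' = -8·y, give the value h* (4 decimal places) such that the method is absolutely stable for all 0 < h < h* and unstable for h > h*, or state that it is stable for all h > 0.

Set f=λy, z=hλ:
  y_{n+1} = y_n + z·[2/7·y_n + 5/7·y_{n+1}] ⇒ (1 − 5/7z)y_{n+1} = (1 + 2/7z)y_n
  so R(z) = (1 + 2/7z)/(1 − 5/7z).

Find x<0 with |R(x)|<1.
x=-0.64: |R|=0.5608
x=-2: |R|=0.1765
x=-10: |R|=0.2281
x=-100: |R|=0.3807
θ=5/7≥1/2 ⇒ |1+2/7x|<|1−5/7x| ∀x<0 ⇒ unbounded interval.

unbounded; (−∞, 0). Any h>0 works for λ=-8.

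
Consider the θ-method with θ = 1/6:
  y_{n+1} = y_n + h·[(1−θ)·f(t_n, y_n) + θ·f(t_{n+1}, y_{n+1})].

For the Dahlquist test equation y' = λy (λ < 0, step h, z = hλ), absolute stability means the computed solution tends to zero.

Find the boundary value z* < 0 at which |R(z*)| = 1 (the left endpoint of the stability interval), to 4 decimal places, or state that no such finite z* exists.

Test eqn y'=λy, z=hλ:
  y_{n+1} = y_n + z·[5/6·y_n + 1/6·y_{n+1}] ⇒ (1 − 1/6z)y_{n+1} = (1 + 5/6z)y_n
  Hence R(z) = (1 + 5/6z)/(1 − 1/6z).

Find x<0 with |R(x)|<1.
x=-1.71: |R|=0.3307
R=−1: 1+5/6x = −1+1/6x ⇒ -2/3x=2 ⇒ x=2/(-2/3)=-3.0000
Confirm numerically:
  x=-2.669: |R|=0.84727 <1
  x=-2.386: |R|=0.70713 <1
  x=-2.261: |R|=0.64217 <1
  x=-1.614: |R|=0.27187 <1
  x=-3.582: |R|=1.24296 >1
  x=-3.180: |R|=1.07843 >1
Stable set (-3.0000, 0).

z* = -3.0000.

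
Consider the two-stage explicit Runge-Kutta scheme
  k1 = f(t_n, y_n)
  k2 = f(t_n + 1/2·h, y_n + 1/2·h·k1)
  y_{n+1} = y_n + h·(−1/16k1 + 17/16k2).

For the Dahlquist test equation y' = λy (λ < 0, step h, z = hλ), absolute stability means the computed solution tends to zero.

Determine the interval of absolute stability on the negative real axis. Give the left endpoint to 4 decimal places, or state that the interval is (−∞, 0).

Set f=λy, z=hλ:
  k1=λy_n ⇒ h·k1=z·y_n;  k2=λ(1+1/2z)y_n ⇒ h·k2=z(1+1/2z)y_n
  y_{n+1}/y_n = 1 − 1/16z + 17/16z(1+1/2z) = 1 + z + 17/32z²
  so R(z) = 1 + z + 17/32z².

Boundary: |R(x)|=1, x<0.
x=-0.36: |R|=0.7088
R=1: x+17/32x²=0 ⇒ x=−32/17=-1.8824; min R=1−1/(4·17/32)=0.5294>−1
Confirm numerically:
  x=-1.820: |R|=0.93971 <1
  x=-1.242: |R|=0.57749 <1
  x=-1.210: |R|=0.56780 <1
  x=-2.461: |R|=1.75653 >1
  x=-2.071: |R|=1.20755 >1
  x=-2.002: |R|=1.12725 >1
So |R|<1 on (-1.8824, 0).

z∈(-1.8824,0).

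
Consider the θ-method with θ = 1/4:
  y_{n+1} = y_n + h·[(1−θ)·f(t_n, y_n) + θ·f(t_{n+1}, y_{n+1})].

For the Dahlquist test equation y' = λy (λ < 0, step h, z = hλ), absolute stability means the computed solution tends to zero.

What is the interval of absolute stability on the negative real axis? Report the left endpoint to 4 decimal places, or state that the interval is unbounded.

(-4.0000, 0).

On y'=λy, z=hλ:
  y_{n+1} = y_n + z·[3/4·y_n + 1/4·y_{n+1}] ⇒ (1 − 1/4z)y_{n+1} = (1 + 3/4z)y_n
  so R(z) = (1 + 3/4z)/(1 − 1/4z).

Need |R(x)|<1, x<0.
x=-1.33: |R|=0.0019
R=−1: 1+3/4x = −1+1/4x ⇒ -1/2x=2 ⇒ x=2/(-1/2)=-4.0000
Confirm numerically:
  x=-3.343: |R|=0.82105 <1
  x=-3.085: |R|=0.74171 <1
  x=-2.802: |R|=0.64775 <1
  x=-4.539: |R|=1.12624 >1
  x=-4.535: |R|=1.12537 >1
Stable set (-4.0000, 0).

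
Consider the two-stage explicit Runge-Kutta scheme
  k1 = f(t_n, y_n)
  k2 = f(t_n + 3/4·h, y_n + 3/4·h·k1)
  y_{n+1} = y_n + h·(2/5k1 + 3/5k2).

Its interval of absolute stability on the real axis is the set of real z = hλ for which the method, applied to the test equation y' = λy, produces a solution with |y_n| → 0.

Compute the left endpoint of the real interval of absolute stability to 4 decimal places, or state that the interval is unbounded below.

left endpoint -2.2222.

Test eqn y'=λy, z=hλ:
  k1=λy_n ⇒ h·k1=z·y_n;  k2=λ(1+3/4z)y_n ⇒ h·k2=z(1+3/4z)y_n
  y_{n+1}/y_n = 1 + 2/5z + 3/5z(1+3/4z) = 1 + z + 9/20z²
  so R(z) = 1 + z + 9/20z².

Find x<0 with |R(x)|<1.
x=-0.97: |R|=0.4534
R=1: x+9/20x²=0 ⇒ x=−20/9=-2.2222; min R=1−1/(4·9/20)=0.4444>−1
Confirm numerically:
  x=-1.910: |R|=0.73164 <1
  x=-1.509: |R|=0.51569 <1
  x=-1.387: |R|=0.47870 <1
  x=-1.225: |R|=0.45028 <1
  x=-2.651: |R|=1.51151 >1
  x=-2.291: |R|=1.07091 >1
  x=-2.248: |R|=1.02608 >1
So |R|<1 on (-2.2222, 0).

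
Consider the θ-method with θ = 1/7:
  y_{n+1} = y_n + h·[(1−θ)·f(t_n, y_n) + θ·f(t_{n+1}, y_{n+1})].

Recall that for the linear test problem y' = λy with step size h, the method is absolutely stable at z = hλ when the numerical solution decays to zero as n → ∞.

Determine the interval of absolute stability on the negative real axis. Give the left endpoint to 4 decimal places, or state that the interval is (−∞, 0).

(-2.8000, 0).

Set f=λy, z=hλ:
  y_{n+1} = y_n + z·[6/7·y_n + 1/7·y_{n+1}] ⇒ (1 − 1/7z)y_{n+1} = (1 + 6/7z)y_n
  R(z) = (1 + 6/7z)/(1 − 1/7z).

Find x<0 with |R(x)|<1.
x=-1.33: |R|=0.1176
R=−1: 1+6/7x = −1+1/7x ⇒ -5/7x=2 ⇒ x=2/(-5/7)=-2.8000
Confirm numerically:
  x=-1.753: |R|=0.40192 <1
  x=-1.391: |R|=0.16041 <1
  x=-1.166: |R|=0.00049 <1
  x=-2.921: |R|=1.06098 >1
  x=-2.824: |R|=1.01221 >1
So |R|<1 on (-2.8000, 0).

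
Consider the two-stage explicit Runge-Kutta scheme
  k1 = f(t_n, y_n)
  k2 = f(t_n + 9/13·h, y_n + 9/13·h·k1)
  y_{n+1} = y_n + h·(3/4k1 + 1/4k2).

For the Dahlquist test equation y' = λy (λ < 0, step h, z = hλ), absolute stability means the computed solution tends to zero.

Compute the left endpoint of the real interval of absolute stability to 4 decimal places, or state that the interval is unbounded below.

z* = -5.7778.

With y'=λy (z=hλ):
  k1=λy_n ⇒ h·k1=z·y_n;  k2=λ(1+9/13z)y_n ⇒ h·k2=z(1+9/13z)y_n
  y_{n+1}/y_n = 1 + 3/4z + 1/4z(1+9/13z) = 1 + z + 9/52z²
  ⇒ R(z) = 1 + z + 9/52z².

Boundary: |R(x)|=1, x<0.
x=-1.26: |R|=0.0148
R=1: x+9/52x²=0 ⇒ x=−52/9=-5.7778; min R=1−1/(4·9/52)=-0.4444>−1
Confirm numerically:
  x=-5.714: |R|=0.93693 <1
  x=-5.627: |R|=0.85316 <1
  x=-4.668: |R|=0.10338 <1
  x=-4.591: |R|=0.05699 <1
  x=-6.211: |R|=1.46571 >1
  x=-6.132: |R|=1.37594 >1
  x=-5.965: |R|=1.19329 >1
Interval (-5.7778, 0).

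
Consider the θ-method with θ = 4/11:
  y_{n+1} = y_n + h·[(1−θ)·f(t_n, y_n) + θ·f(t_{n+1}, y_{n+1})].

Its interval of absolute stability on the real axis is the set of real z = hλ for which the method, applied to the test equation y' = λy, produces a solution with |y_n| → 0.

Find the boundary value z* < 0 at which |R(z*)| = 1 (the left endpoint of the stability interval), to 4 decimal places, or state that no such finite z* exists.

left endpoint -7.3333.

Test eqn y'=λy, z=hλ:
  y_{n+1} = y_n + z·[7/11·y_n + 4/11·y_{n+1}] ⇒ (1 − 4/11z)y_{n+1} = (1 + 7/11z)y_n
  R(z) = (1 + 7/11z)/(1 − 4/11z).

Find x<0 with |R(x)|<1.
x=-0.33: |R|=0.7054
R=−1: 1+7/11x = −1+4/11x ⇒ -3/11x=2 ⇒ x=2/(-3/11)=-7.3333
Confirm numerically:
  x=-6.941: |R|=0.96964 <1
  x=-5.687: |R|=0.85365 <1
  x=-3.376: |R|=0.51551 <1
  x=-7.747: |R|=1.02956 >1
  x=-7.465: |R|=1.00967 >1
Interval (-7.3333, 0).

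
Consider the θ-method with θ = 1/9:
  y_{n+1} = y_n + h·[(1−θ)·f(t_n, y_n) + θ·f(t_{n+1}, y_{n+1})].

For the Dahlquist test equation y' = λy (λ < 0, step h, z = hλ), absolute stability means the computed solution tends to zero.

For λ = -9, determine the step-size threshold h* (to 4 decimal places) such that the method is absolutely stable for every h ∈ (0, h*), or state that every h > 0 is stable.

On y'=λy, z=hλ:
  y_{n+1} = y_n + z·[8/9·y_n + 1/9·y_{n+1}] ⇒ (1 − 1/9z)y_{n+1} = (1 + 8/9z)y_n
  so R(z) = (1 + 8/9z)/(1 − 1/9z).

Find x<0 with |R(x)|<1.
x=-1.42: |R|=0.2265
R=−1: 1+8/9x = −1+1/9x ⇒ -7/9x=2 ⇒ x=2/(-7/9)=-2.5714
Confirm numerically:
  x=-1.810: |R|=0.50694 <1
  x=-1.578: |R|=0.34260 <1
  x=-1.437: |R|=0.23915 <1
  x=-1.081: |R|=0.03492 <1
  x=-2.886: |R|=1.18526 >1
  x=-2.690: |R|=1.07100 >1
  x=-2.606: |R|=1.02085 >1
So |R|<1 on (-2.5714, 0).

(-2.5714,0); λ=-9 ⇒ h* = (18/7)/9 = 0.2857.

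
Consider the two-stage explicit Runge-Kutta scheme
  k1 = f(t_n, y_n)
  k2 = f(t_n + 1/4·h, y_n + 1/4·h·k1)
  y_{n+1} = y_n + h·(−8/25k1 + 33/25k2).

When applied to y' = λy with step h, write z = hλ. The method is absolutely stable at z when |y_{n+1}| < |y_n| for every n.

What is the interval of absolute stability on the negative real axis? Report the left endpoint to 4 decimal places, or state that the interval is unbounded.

z∈(-3.0303,0).

With y'=λy (z=hλ):
  k1=λy_n ⇒ h·k1=z·y_n;  k2=λ(1+1/4z)y_n ⇒ h·k2=z(1+1/4z)y_n
  y_{n+1}/y_n = 1 − 8/25z + 33/25z(1+1/4z) = 1 + z + 33/100z²
  ⇒ R(z) = 1 + z + 33/100z².

Boundary: |R(x)|=1, x<0.
x=-0.86: |R|=0.3841
R=1: x+33/100x²=0 ⇒ x=−100/33=-3.0303; min R=1−1/(4·33/100)=0.2424>−1
Confirm numerically:
  x=-2.651: |R|=0.66817 <1
  x=-2.499: |R|=0.56185 <1
  x=-2.121: |R|=0.36355 <1
  x=-1.336: |R|=0.25302 <1
  x=-3.397: |R|=1.41107 >1
  x=-3.317: |R|=1.31382 >1
  x=-3.215: |R|=1.19595 >1
Interval (-3.0303, 0).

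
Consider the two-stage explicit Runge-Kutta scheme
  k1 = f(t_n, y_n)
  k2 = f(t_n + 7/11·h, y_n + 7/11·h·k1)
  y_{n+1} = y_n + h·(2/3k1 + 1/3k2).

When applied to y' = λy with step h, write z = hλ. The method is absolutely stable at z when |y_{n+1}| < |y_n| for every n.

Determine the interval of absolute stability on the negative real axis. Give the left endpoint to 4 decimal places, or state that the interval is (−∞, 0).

Test eqn y'=λy, z=hλ:
  k1=λy_n ⇒ h·k1=z·y_n;  k2=λ(1+7/11z)y_n ⇒ h·k2=z(1+7/11z)y_n
  y_{n+1}/y_n = 1 + 2/3z + 1/3z(1+7/11z) = 1 + z + 7/33z²
  ⇒ R(z) = 1 + z + 7/33z².

Find x<0 with |R(x)|<1.
x=-0.54: |R|=0.5219
R=1: x+7/33x²=0 ⇒ x=−33/7=-4.7143; min R=1−1/(4·7/33)=-0.1786>−1
Confirm numerically:
  x=-4.660: |R|=0.94634 <1
  x=-3.940: |R|=0.35288 <1
  x=-3.447: |R|=0.07338 <1
  x=-5.283: |R|=1.63732 >1
  x=-4.984: |R|=1.28515 >1
  x=-4.936: |R|=1.23214 >1
Stable set (-4.7143, 0).

z∈(-4.7143,0).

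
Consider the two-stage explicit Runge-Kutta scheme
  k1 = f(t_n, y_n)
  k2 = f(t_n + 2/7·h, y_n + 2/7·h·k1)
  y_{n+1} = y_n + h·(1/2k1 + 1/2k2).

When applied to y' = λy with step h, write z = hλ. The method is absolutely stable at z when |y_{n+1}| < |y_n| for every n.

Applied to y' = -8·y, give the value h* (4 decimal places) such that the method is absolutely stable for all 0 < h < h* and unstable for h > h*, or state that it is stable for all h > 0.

Test eqn y'=λy, z=hλ:
  k1=λy_n ⇒ h·k1=z·y_n;  k2=λ(1+2/7z)y_n ⇒ h·k2=z(1+2/7z)y_n
  y_{n+1}/y_n = 1 + 1/2z + 1/2z(1+2/7z) = 1 + z + 1/7z²
  Hence R(z) = 1 + z + 1/7z².

Solve |R(x)|<1 on ℝ⁻.
x=-0.59: |R|=0.4597
R=1: x+1/7x²=0 ⇒ x=−7=-7.0000; min R=1−1/(4·1/7)=-0.7500>−1
Confirm numerically:
  x=-5.198: |R|=0.33811 <1
  x=-4.445: |R|=0.62243 <1
  x=-3.125: |R|=0.72991 <1
  x=-7.413: |R|=1.43737 >1
  x=-7.380: |R|=1.40063 >1
  x=-7.083: |R|=1.08398 >1
Interval (-7.0000, 0).

(-7.0000,0); λ=-8 ⇒ h* = (7)/8 = 0.8750.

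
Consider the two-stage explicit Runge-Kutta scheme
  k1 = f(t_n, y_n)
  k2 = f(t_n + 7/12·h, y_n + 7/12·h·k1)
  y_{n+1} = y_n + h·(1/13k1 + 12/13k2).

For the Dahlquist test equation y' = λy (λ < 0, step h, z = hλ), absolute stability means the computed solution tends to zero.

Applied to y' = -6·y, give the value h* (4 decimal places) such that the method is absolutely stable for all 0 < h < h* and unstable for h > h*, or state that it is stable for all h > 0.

(-1.8571,0); λ=-6 ⇒ h* = (13/7)/6 = 0.3095.

Test eqn y'=λy, z=hλ:
  k1=λy_n ⇒ h·k1=z·y_n;  k2=λ(1+7/12z)y_n ⇒ h·k2=z(1+7/12z)y_n
  y_{n+1}/y_n = 1 + 1/13z + 12/13z(1+7/12z) = 1 + z + 7/13z²
  so R(z) = 1 + z + 7/13z².

Solve |R(x)|<1 on ℝ⁻.
x=-0.57: |R|=0.6049
R=1: x+7/13x²=0 ⇒ x=−13/7=-1.8571; min R=1−1/(4·7/13)=0.5357>−1
Confirm numerically:
  x=-1.492: |R|=0.70665 <1
  x=-1.344: |R|=0.62864 <1
  x=-1.121: |R|=0.55565 <1
  x=-1.057: |R|=0.54460 <1
  x=-2.085: |R|=1.25581 >1
  x=-1.965: |R|=1.11412 >1
  x=-1.937: |R|=1.08329 >1
Stable set (-1.8571, 0).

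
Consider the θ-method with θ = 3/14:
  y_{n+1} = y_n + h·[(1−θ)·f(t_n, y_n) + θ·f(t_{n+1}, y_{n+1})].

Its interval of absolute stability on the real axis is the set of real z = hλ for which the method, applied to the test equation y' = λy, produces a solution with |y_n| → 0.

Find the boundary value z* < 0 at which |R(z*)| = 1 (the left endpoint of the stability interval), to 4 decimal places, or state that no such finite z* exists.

left endpoint -3.5000.

Test eqn y'=λy, z=hλ:
  y_{n+1} = y_n + z·[11/14·y_n + 3/14·y_{n+1}] ⇒ (1 − 3/14z)y_{n+1} = (1 + 11/14z)y_n
  ⇒ R(z) = (1 + 11/14z)/(1 − 3/14z).

Need |R(x)|<1, x<0.
x=-1.54: |R|=0.1579
R=−1: 1+11/14x = −1+3/14x ⇒ -4/7x=2 ⇒ x=2/(-4/7)=-3.5000
Confirm numerically:
  x=-3.347: |R|=0.94909 <1
  x=-3.030: |R|=0.83716 <1
  x=-2.618: |R|=0.67713 <1
  x=-1.738: |R|=0.26637 <1
  x=-3.922: |R|=1.13103 >1
  x=-3.866: |R|=1.11438 >1
  x=-3.670: |R|=1.05438 >1
So |R|<1 on (-3.5000, 0).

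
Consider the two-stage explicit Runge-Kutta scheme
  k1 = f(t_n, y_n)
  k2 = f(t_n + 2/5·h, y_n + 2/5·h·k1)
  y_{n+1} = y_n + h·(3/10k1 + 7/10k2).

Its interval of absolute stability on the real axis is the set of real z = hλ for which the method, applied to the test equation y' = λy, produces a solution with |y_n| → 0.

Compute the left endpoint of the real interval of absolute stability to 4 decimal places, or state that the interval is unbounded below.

z* = -3.5714.

Test eqn y'=λy, z=hλ:
  k1=λy_n ⇒ h·k1=z·y_n;  k2=λ(1+2/5z)y_n ⇒ h·k2=z(1+2/5z)y_n
  y_{n+1}/y_n = 1 + 3/10z + 7/10z(1+2/5z) = 1 + z + 7/25z²
  so R(z) = 1 + z + 7/25z².

Boundary: |R(x)|=1, x<0.
x=-0.92: |R|=0.3170
R=1: x+7/25x²=0 ⇒ x=−25/7=-3.5714; min R=1−1/(4·7/25)=0.1071>−1
Confirm numerically:
  x=-2.211: |R|=0.15779 <1
  x=-2.175: |R|=0.14958 <1
  x=-1.536: |R|=0.12460 <1
  x=-4.083: |R|=1.58485 >1
  x=-3.706: |R|=1.13964 >1
Stable set (-3.5714, 0).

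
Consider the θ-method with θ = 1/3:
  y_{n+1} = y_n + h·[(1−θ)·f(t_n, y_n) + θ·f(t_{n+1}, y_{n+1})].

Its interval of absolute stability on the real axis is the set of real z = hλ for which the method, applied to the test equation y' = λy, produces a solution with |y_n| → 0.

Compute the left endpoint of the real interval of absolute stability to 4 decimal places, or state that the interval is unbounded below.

z* = -6.0000.

With y'=λy (z=hλ):
  y_{n+1} = y_n + z·[2/3·y_n + 1/3·y_{n+1}] ⇒ (1 − 1/3z)y_{n+1} = (1 + 2/3z)y_n
  ⇒ R(z) = (1 + 2/3z)/(1 − 1/3z).

Find x<0 with |R(x)|<1.
x=-1.66: |R|=0.0687
R=−1: 1+2/3x = −1+1/3x ⇒ -1/3x=2 ⇒ x=2/(-1/3)=-6.0000
Confirm numerically:
  x=-5.084: |R|=0.88669 <1
  x=-4.262: |R|=0.76067 <1
  x=-4.168: |R|=0.74442 <1
  x=-3.081: |R|=0.51998 <1
  x=-6.356: |R|=1.03805 >1
  x=-6.103: |R|=1.01131 >1
  x=-6.089: |R|=1.00979 >1
Stable set (-6.0000, 0).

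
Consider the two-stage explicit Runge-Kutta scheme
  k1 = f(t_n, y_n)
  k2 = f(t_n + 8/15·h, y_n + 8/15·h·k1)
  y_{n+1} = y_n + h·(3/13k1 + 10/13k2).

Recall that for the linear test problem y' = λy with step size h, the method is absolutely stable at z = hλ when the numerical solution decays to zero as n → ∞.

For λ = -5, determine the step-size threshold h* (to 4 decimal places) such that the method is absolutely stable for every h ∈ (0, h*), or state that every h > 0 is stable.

Test eqn y'=λy, z=hλ:
  k1=λy_n ⇒ h·k1=z·y_n;  k2=λ(1+8/15z)y_n ⇒ h·k2=z(1+8/15z)y_n
  y_{n+1}/y_n = 1 + 3/13z + 10/13z(1+8/15z) = 1 + z + 16/39z²
  Hence R(z) = 1 + z + 16/39z².

Need |R(x)|<1, x<0.
x=-1.3: |R|=0.3933
R=1: x+16/39x²=0 ⇒ x=−39/16=-2.4375; min R=1−1/(4·16/39)=0.3906>−1
Confirm numerically:
  x=-2.375: |R|=0.93910 <1
  x=-1.178: |R|=0.39131 <1
  x=-1.063: |R|=0.40058 <1
  x=-1.027: |R|=0.40571 <1
  x=-2.683: |R|=1.27023 >1
  x=-2.566: |R|=1.13527 >1
Interval (-2.4375, 0).

(-2.4375,0); λ=-5 ⇒ h* = (39/16)/5 = 0.4875.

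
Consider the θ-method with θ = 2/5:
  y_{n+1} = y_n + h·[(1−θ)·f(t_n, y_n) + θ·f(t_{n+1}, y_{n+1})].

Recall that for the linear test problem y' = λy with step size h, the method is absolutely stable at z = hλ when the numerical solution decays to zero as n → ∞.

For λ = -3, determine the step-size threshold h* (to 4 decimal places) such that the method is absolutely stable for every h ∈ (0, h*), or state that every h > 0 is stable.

(-10.0000,0); λ=-3 ⇒ h* = (10)/3 = 3.3333.

Set f=λy, z=hλ:
  y_{n+1} = y_n + z·[3/5·y_n + 2/5·y_{n+1}] ⇒ (1 − 2/5z)y_{n+1} = (1 + 3/5z)y_n
  ⇒ R(z) = (1 + 3/5z)/(1 − 2/5z).

Solve |R(x)|<1 on ℝ⁻.
x=-0.42: |R|=0.6404
R=−1: 1+3/5x = −1+2/5x ⇒ -1/5x=2 ⇒ x=2/(-1/5)=-10.0000
Confirm numerically:
  x=-9.213: |R|=0.96640 <1
  x=-6.799: |R|=0.82788 <1
  x=-4.941: |R|=0.66006 <1
  x=-10.348: |R|=1.01354 >1
  x=-10.247: |R|=1.00969 >1
Interval (-10.0000, 0).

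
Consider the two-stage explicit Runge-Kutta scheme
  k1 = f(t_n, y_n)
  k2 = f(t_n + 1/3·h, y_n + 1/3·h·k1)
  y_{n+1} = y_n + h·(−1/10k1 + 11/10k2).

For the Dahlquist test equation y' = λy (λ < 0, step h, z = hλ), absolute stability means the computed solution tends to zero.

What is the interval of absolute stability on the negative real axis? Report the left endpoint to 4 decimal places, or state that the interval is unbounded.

On y'=λy, z=hλ:
  k1=λy_n ⇒ h·k1=z·y_n;  k2=λ(1+1/3z)y_n ⇒ h·k2=z(1+1/3z)y_n
  y_{n+1}/y_n = 1 − 1/10z + 11/10z(1+1/3z) = 1 + z + 11/30z²
  ⇒ R(z) = 1 + z + 11/30z².

Need |R(x)|<1, x<0.
x=-1.73: |R|=0.3674
R=1: x+11/30x²=0 ⇒ x=−30/11=-2.7273; min R=1−1/(4·11/30)=0.3182>−1
Confirm numerically:
  x=-1.926: |R|=0.43414 <1
  x=-1.868: |R|=0.41146 <1
  x=-1.232: |R|=0.32454 <1
  x=-3.153: |R|=1.49218 >1
  x=-3.013: |R|=1.31566 >1
  x=-2.898: |R|=1.18141 >1
So |R|<1 on (-2.7273, 0).

z∈(-2.7273,0).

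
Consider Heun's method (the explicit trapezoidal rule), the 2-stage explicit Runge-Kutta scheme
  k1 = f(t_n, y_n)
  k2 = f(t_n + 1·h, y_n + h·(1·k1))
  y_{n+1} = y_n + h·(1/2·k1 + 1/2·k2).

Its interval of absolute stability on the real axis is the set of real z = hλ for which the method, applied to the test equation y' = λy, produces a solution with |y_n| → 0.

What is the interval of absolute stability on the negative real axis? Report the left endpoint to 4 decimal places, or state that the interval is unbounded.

With y'=λy (z=hλ):
  order 2, 2-stage ⇒ R(z)=1+z+z^2/2
  (e.g. R(-0.94)=0.50180, |R|=0.50180)

Solve |R(x)|<1 on ℝ⁻.
x=-0.94: |R|=0.5018
|R(-2.34)|=1.3978 |R(-1.24)|=0.5288 |R(-0.51)|=0.6200
Bisect:
  x_lo=-2.5036 |R|=1.6304  x_hi=-0.0913 |R|=0.9128
  mid=-1.29747 |R|=0.54425 →hi
  mid=-1.90055 |R|=0.90550 →hi
  mid=-2.20209 |R|=1.22251 →lo
  mid=-2.05132 |R|=1.05264 →lo
  mid=-1.97594 |R|=0.97623 →hi
  mid=-2.01363 |R|=1.01372 →lo
  mid=-1.99478 |R|=0.99480 →hi
  ...
  [-2.00008,-1.99993] ⇒ x*=-2.0000
So |R|<1 on (-2.0000, 0).

(-2.0000, 0).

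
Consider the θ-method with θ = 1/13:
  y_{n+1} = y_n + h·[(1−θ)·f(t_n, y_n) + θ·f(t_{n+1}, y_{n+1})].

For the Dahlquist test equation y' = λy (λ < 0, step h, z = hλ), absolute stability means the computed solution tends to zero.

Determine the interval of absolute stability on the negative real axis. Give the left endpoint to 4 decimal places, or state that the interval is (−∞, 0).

Test eqn y'=λy, z=hλ:
  y_{n+1} = y_n + z·[12/13·y_n + 1/13·y_{n+1}] ⇒ (1 − 1/13z)y_{n+1} = (1 + 12/13z)y_n
  R(z) = (1 + 12/13z)/(1 − 1/13z).

Solve |R(x)|<1 on ℝ⁻.
x=-0.62: |R|=0.4082
R=−1: 1+12/13x = −1+1/13x ⇒ -11/13x=2 ⇒ x=2/(-11/13)=-2.3636
Confirm numerically:
  x=-1.695: |R|=0.49949 <1
  x=-1.620: |R|=0.44049 <1
  x=-1.217: |R|=0.11282 <1
  x=-2.556: |R|=1.13602 >1
  x=-2.392: |R|=1.02027 >1
So |R|<1 on (-2.3636, 0).

z∈(-2.3636,0).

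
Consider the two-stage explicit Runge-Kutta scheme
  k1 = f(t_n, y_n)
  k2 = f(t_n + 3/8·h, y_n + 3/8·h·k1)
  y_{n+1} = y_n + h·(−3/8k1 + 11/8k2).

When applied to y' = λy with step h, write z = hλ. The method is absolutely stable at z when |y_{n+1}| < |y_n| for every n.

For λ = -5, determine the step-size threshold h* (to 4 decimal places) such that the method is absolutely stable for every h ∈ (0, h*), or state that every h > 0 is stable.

Test eqn y'=λy, z=hλ:
  k1=λy_n ⇒ h·k1=z·y_n;  k2=λ(1+3/8z)y_n ⇒ h·k2=z(1+3/8z)y_n
  y_{n+1}/y_n = 1 − 3/8z + 11/8z(1+3/8z) = 1 + z + 33/64z²
  Hence R(z) = 1 + z + 33/64z².

Need |R(x)|<1, x<0.
x=-0.45: |R|=0.6544
R=1: x+33/64x²=0 ⇒ x=−64/33=-1.9394; min R=1−1/(4·33/64)=0.5152>−1
Confirm numerically:
  x=-1.615: |R|=0.72987 <1
  x=-1.488: |R|=0.65367 <1
  x=-1.487: |R|=0.65313 <1
  x=-1.274: |R|=0.56290 <1
  x=-2.508: |R|=1.73531 >1
  x=-2.450: |R|=1.64504 >1
  x=-2.198: |R|=1.29309 >1
Stable set (-1.9394, 0).

(-1.9394,0); λ=-5 ⇒ h* = (64/33)/5 = 0.3879.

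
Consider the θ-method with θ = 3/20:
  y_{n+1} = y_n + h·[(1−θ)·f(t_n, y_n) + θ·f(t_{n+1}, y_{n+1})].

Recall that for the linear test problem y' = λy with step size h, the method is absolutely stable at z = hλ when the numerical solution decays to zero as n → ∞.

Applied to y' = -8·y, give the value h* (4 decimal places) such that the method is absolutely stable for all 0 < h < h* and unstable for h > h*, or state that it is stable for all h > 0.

With y'=λy (z=hλ):
  y_{n+1} = y_n + z·[17/20·y_n + 3/20·y_{n+1}] ⇒ (1 − 3/20z)y_{n+1} = (1 + 17/20z)y_n
  R(z) = (1 + 17/20z)/(1 − 3/20z).

Find x<0 with |R(x)|<1.
x=-0.68: |R|=0.3829
R=−1: 1+17/20x = −1+3/20x ⇒ -7/10x=2 ⇒ x=2/(-7/10)=-2.8571
Confirm numerically:
  x=-2.391: |R|=0.75984 <1
  x=-1.880: |R|=0.46646 <1
  x=-1.364: |R|=0.13233 <1
  x=-3.008: |R|=1.07277 >1
  x=-2.909: |R|=1.02527 >1
Interval (-2.8571, 0).

(-2.8571,0); λ=-8 ⇒ h* = (20/7)/8 = 0.3571.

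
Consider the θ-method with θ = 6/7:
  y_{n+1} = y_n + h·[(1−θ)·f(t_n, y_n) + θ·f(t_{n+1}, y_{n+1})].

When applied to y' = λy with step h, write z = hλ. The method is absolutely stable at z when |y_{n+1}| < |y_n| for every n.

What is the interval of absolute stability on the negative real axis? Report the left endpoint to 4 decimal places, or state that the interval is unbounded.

(−∞, 0) — no finite endpoint.

Set f=λy, z=hλ:
  y_{n+1} = y_n + z·[1/7·y_n + 6/7·y_{n+1}] ⇒ (1 − 6/7z)y_{n+1} = (1 + 1/7z)y_n
  R(z) = (1 + 1/7z)/(1 − 6/7z).

Solve |R(x)|<1 on ℝ⁻.
x=-1: |R|=0.4615
x=-2: |R|=0.2632
x=-10: |R|=0.0448
x=-100: |R|=0.1532
θ=6/7≥1/2 ⇒ |1+1/7x|<|1−6/7x| ∀x<0 ⇒ interval (−∞,0).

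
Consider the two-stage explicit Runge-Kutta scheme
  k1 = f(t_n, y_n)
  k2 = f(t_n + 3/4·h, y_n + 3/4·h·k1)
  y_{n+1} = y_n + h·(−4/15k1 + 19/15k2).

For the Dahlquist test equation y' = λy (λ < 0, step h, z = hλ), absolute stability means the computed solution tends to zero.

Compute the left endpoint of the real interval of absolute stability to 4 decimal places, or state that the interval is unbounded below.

left endpoint -1.0526.

On y'=λy, z=hλ:
  k1=λy_n ⇒ h·k1=z·y_n;  k2=λ(1+3/4z)y_n ⇒ h·k2=z(1+3/4z)y_n
  y_{n+1}/y_n = 1 − 4/15z + 19/15z(1+3/4z) = 1 + z + 19/20z²
  ⇒ R(z) = 1 + z + 19/20z².

Find x<0 with |R(x)|<1.
x=-0.91: |R|=0.8767
R=1: x+19/20x²=0 ⇒ x=−20/19=-1.0526; min R=1−1/(4·19/20)=0.7368>−1
Confirm numerically:
  x=-0.813: |R|=0.81492 <1
  x=-0.649: |R|=0.75114 <1
  x=-0.610: |R|=0.74350 <1
  x=-0.435: |R|=0.74476 <1
  x=-1.539: |R|=1.71109 >1
  x=-1.378: |R|=1.42594 >1
Interval (-1.0526, 0).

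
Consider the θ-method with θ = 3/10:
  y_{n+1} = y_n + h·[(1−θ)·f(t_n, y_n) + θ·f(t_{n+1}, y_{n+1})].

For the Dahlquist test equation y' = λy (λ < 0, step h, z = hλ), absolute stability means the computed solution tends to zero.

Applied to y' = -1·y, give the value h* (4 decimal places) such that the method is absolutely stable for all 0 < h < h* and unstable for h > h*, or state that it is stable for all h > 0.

(-5.0000,0); λ=-1 ⇒ h* = (5)/1 = 5.0000.

On y'=λy, z=hλ:
  y_{n+1} = y_n + z·[7/10·y_n + 3/10·y_{n+1}] ⇒ (1 − 3/10z)y_{n+1} = (1 + 7/10z)y_n
  ⇒ R(z) = (1 + 7/10z)/(1 − 3/10z).

Need |R(x)|<1, x<0.
x=-0.51: |R|=0.5577
R=−1: 1+7/10x = −1+3/10x ⇒ -2/5x=2 ⇒ x=2/(-2/5)=-5.0000
Confirm numerically:
  x=-4.417: |R|=0.89970 <1
  x=-3.929: |R|=0.80337 <1
  x=-3.528: |R|=0.71395 <1
  x=-2.000: |R|=0.25000 <1
  x=-5.470: |R|=1.07119 >1
  x=-5.197: |R|=1.03079 >1
  x=-5.179: |R|=1.02804 >1
Interval (-5.0000, 0).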